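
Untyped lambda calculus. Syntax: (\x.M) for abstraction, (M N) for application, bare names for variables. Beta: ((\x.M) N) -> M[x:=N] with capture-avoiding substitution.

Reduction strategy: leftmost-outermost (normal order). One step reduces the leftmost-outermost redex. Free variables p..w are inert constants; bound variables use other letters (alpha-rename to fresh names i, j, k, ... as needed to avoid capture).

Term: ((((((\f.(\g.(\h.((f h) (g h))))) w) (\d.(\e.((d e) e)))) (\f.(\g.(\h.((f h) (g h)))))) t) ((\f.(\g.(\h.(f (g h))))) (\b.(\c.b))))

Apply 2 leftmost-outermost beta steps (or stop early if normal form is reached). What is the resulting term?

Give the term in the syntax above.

Answer: ((((\h.((w h) ((\d.(\e.((d e) e))) h))) (\f.(\g.(\h.((f h) (g h)))))) t) ((\f.(\g.(\h.(f (g h))))) (\b.(\c.b))))

Derivation:
Step 0: ((((((\f.(\g.(\h.((f h) (g h))))) w) (\d.(\e.((d e) e)))) (\f.(\g.(\h.((f h) (g h)))))) t) ((\f.(\g.(\h.(f (g h))))) (\b.(\c.b))))
Step 1: (((((\g.(\h.((w h) (g h)))) (\d.(\e.((d e) e)))) (\f.(\g.(\h.((f h) (g h)))))) t) ((\f.(\g.(\h.(f (g h))))) (\b.(\c.b))))
Step 2: ((((\h.((w h) ((\d.(\e.((d e) e))) h))) (\f.(\g.(\h.((f h) (g h)))))) t) ((\f.(\g.(\h.(f (g h))))) (\b.(\c.b))))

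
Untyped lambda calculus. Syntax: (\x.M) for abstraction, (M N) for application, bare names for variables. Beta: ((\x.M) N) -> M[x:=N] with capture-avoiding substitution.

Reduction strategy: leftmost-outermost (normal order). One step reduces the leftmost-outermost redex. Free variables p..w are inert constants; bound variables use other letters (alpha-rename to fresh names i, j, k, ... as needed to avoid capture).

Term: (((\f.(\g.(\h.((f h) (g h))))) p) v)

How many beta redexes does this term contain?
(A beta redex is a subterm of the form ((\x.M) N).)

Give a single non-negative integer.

Term: (((\f.(\g.(\h.((f h) (g h))))) p) v)
  Redex: ((\f.(\g.(\h.((f h) (g h))))) p)
Total redexes: 1

Answer: 1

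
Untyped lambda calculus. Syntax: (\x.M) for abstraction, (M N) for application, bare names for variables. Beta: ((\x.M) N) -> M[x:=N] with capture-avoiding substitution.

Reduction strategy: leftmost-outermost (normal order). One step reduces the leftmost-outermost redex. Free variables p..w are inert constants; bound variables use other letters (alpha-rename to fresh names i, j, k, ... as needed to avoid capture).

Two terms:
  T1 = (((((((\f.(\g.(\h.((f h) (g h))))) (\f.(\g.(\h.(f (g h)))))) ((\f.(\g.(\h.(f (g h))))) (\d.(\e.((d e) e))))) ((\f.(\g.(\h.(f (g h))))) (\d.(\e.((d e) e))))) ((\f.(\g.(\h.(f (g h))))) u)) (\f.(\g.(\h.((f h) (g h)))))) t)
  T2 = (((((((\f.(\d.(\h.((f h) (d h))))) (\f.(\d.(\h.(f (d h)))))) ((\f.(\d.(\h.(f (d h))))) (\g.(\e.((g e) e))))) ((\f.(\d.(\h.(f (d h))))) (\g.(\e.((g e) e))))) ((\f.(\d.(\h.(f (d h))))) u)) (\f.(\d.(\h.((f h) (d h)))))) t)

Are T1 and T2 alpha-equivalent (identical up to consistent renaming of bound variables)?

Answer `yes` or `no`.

Answer: yes

Derivation:
Term 1: (((((((\f.(\g.(\h.((f h) (g h))))) (\f.(\g.(\h.(f (g h)))))) ((\f.(\g.(\h.(f (g h))))) (\d.(\e.((d e) e))))) ((\f.(\g.(\h.(f (g h))))) (\d.(\e.((d e) e))))) ((\f.(\g.(\h.(f (g h))))) u)) (\f.(\g.(\h.((f h) (g h)))))) t)
Term 2: (((((((\f.(\d.(\h.((f h) (d h))))) (\f.(\d.(\h.(f (d h)))))) ((\f.(\d.(\h.(f (d h))))) (\g.(\e.((g e) e))))) ((\f.(\d.(\h.(f (d h))))) (\g.(\e.((g e) e))))) ((\f.(\d.(\h.(f (d h))))) u)) (\f.(\d.(\h.((f h) (d h)))))) t)
Alpha-equivalence: compare structure up to binder renaming.
Result: True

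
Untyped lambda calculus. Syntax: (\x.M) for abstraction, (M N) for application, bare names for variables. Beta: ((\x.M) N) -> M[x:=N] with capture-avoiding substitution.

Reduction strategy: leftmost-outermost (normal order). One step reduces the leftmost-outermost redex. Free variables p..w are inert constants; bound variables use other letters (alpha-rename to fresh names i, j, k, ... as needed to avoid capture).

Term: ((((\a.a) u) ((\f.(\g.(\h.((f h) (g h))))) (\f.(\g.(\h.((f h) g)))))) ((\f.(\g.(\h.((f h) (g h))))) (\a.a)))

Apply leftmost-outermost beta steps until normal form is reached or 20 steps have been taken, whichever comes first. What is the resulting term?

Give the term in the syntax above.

Step 0: ((((\a.a) u) ((\f.(\g.(\h.((f h) (g h))))) (\f.(\g.(\h.((f h) g)))))) ((\f.(\g.(\h.((f h) (g h))))) (\a.a)))
Step 1: ((u ((\f.(\g.(\h.((f h) (g h))))) (\f.(\g.(\h.((f h) g)))))) ((\f.(\g.(\h.((f h) (g h))))) (\a.a)))
Step 2: ((u (\g.(\h.(((\f.(\g.(\h.((f h) g)))) h) (g h))))) ((\f.(\g.(\h.((f h) (g h))))) (\a.a)))
Step 3: ((u (\g.(\h.((\g.(\i.((h i) g))) (g h))))) ((\f.(\g.(\h.((f h) (g h))))) (\a.a)))
Step 4: ((u (\g.(\h.(\i.((h i) (g h)))))) ((\f.(\g.(\h.((f h) (g h))))) (\a.a)))
Step 5: ((u (\g.(\h.(\i.((h i) (g h)))))) (\g.(\h.(((\a.a) h) (g h)))))
Step 6: ((u (\g.(\h.(\i.((h i) (g h)))))) (\g.(\h.(h (g h)))))

Answer: ((u (\g.(\h.(\i.((h i) (g h)))))) (\g.(\h.(h (g h)))))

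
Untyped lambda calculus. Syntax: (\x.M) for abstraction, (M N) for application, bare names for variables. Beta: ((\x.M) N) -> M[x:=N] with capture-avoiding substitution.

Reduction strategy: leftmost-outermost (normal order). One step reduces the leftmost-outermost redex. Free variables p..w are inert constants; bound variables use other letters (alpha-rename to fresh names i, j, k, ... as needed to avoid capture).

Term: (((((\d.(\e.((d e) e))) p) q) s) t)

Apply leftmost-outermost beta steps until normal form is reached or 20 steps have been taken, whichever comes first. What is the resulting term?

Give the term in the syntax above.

Answer: ((((p q) q) s) t)

Derivation:
Step 0: (((((\d.(\e.((d e) e))) p) q) s) t)
Step 1: ((((\e.((p e) e)) q) s) t)
Step 2: ((((p q) q) s) t)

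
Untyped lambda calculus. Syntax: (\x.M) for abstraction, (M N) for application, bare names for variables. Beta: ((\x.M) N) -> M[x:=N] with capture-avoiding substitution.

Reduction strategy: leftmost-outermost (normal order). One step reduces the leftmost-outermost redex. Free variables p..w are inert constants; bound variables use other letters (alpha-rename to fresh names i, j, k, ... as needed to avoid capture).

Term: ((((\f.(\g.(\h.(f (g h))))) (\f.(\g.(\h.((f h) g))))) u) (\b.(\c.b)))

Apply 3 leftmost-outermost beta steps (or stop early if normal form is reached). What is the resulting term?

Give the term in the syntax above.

Answer: ((\f.(\g.(\h.((f h) g)))) (u (\b.(\c.b))))

Derivation:
Step 0: ((((\f.(\g.(\h.(f (g h))))) (\f.(\g.(\h.((f h) g))))) u) (\b.(\c.b)))
Step 1: (((\g.(\h.((\f.(\g.(\h.((f h) g)))) (g h)))) u) (\b.(\c.b)))
Step 2: ((\h.((\f.(\g.(\h.((f h) g)))) (u h))) (\b.(\c.b)))
Step 3: ((\f.(\g.(\h.((f h) g)))) (u (\b.(\c.b))))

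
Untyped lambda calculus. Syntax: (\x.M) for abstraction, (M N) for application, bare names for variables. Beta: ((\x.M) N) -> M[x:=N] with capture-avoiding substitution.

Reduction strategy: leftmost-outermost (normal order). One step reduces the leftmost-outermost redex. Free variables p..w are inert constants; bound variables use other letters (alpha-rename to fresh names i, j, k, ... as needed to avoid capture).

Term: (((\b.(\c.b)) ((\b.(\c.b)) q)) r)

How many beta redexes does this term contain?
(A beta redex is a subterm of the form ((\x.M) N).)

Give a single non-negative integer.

Term: (((\b.(\c.b)) ((\b.(\c.b)) q)) r)
  Redex: ((\b.(\c.b)) ((\b.(\c.b)) q))
  Redex: ((\b.(\c.b)) q)
Total redexes: 2

Answer: 2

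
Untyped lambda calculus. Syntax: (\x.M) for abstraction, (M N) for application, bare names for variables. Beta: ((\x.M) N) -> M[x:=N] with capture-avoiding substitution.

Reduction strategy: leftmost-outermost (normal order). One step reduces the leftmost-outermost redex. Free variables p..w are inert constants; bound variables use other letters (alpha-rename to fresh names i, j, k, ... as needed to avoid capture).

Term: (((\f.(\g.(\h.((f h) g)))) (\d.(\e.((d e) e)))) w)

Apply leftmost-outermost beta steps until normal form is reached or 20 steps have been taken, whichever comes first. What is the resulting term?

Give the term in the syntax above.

Answer: (\h.((h w) w))

Derivation:
Step 0: (((\f.(\g.(\h.((f h) g)))) (\d.(\e.((d e) e)))) w)
Step 1: ((\g.(\h.(((\d.(\e.((d e) e))) h) g))) w)
Step 2: (\h.(((\d.(\e.((d e) e))) h) w))
Step 3: (\h.((\e.((h e) e)) w))
Step 4: (\h.((h w) w))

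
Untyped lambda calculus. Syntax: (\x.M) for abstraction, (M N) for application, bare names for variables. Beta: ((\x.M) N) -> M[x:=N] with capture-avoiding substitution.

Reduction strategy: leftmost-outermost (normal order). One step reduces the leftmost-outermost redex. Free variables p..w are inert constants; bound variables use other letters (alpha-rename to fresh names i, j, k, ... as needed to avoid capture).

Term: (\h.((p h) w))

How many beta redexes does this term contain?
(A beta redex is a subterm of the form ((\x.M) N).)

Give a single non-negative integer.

Answer: 0

Derivation:
Term: (\h.((p h) w))
  (no redexes)
Total redexes: 0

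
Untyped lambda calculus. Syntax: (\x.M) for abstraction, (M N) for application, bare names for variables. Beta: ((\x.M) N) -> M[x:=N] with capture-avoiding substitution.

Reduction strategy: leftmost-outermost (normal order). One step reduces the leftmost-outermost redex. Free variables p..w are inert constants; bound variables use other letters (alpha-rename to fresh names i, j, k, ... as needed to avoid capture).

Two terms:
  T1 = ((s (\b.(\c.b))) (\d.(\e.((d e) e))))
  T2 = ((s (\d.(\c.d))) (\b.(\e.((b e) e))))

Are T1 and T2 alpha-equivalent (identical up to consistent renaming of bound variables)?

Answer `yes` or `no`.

Answer: yes

Derivation:
Term 1: ((s (\b.(\c.b))) (\d.(\e.((d e) e))))
Term 2: ((s (\d.(\c.d))) (\b.(\e.((b e) e))))
Alpha-equivalence: compare structure up to binder renaming.
Result: True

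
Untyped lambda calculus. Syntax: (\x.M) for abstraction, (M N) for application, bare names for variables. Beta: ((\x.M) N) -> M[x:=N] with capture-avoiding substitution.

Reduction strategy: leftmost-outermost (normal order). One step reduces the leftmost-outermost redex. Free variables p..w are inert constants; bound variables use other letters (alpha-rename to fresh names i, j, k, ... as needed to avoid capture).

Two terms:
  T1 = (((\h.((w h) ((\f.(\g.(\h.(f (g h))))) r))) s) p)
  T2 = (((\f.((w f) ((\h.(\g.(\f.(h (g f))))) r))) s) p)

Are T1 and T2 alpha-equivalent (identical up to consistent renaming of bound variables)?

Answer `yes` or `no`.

Answer: yes

Derivation:
Term 1: (((\h.((w h) ((\f.(\g.(\h.(f (g h))))) r))) s) p)
Term 2: (((\f.((w f) ((\h.(\g.(\f.(h (g f))))) r))) s) p)
Alpha-equivalence: compare structure up to binder renaming.
Result: True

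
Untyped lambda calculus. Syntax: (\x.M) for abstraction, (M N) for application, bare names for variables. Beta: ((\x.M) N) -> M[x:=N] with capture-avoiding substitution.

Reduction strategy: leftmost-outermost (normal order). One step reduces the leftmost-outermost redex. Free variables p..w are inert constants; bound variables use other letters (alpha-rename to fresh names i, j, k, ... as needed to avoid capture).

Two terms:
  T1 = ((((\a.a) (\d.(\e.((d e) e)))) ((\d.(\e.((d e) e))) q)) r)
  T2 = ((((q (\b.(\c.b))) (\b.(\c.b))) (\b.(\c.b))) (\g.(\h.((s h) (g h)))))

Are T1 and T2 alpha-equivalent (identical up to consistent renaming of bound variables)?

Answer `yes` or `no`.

Answer: no

Derivation:
Term 1: ((((\a.a) (\d.(\e.((d e) e)))) ((\d.(\e.((d e) e))) q)) r)
Term 2: ((((q (\b.(\c.b))) (\b.(\c.b))) (\b.(\c.b))) (\g.(\h.((s h) (g h)))))
Alpha-equivalence: compare structure up to binder renaming.
Result: False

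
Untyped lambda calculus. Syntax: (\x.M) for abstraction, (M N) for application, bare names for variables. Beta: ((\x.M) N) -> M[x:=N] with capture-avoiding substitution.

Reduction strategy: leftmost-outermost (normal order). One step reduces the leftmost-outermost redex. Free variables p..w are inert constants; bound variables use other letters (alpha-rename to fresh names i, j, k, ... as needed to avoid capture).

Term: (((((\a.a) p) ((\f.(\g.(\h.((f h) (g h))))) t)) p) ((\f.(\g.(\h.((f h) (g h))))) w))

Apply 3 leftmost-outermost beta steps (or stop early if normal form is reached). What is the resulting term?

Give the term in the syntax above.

Step 0: (((((\a.a) p) ((\f.(\g.(\h.((f h) (g h))))) t)) p) ((\f.(\g.(\h.((f h) (g h))))) w))
Step 1: (((p ((\f.(\g.(\h.((f h) (g h))))) t)) p) ((\f.(\g.(\h.((f h) (g h))))) w))
Step 2: (((p (\g.(\h.((t h) (g h))))) p) ((\f.(\g.(\h.((f h) (g h))))) w))
Step 3: (((p (\g.(\h.((t h) (g h))))) p) (\g.(\h.((w h) (g h)))))

Answer: (((p (\g.(\h.((t h) (g h))))) p) (\g.(\h.((w h) (g h)))))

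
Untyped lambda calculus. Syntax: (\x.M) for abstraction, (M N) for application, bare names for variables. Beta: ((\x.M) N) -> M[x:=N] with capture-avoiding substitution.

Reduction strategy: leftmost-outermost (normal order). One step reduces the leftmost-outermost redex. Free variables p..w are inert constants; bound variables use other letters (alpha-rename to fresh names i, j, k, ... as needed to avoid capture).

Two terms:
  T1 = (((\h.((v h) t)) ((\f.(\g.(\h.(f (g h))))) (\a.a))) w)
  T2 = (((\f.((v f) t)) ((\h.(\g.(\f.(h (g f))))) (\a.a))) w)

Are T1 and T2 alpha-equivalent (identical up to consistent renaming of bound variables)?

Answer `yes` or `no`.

Term 1: (((\h.((v h) t)) ((\f.(\g.(\h.(f (g h))))) (\a.a))) w)
Term 2: (((\f.((v f) t)) ((\h.(\g.(\f.(h (g f))))) (\a.a))) w)
Alpha-equivalence: compare structure up to binder renaming.
Result: True

Answer: yes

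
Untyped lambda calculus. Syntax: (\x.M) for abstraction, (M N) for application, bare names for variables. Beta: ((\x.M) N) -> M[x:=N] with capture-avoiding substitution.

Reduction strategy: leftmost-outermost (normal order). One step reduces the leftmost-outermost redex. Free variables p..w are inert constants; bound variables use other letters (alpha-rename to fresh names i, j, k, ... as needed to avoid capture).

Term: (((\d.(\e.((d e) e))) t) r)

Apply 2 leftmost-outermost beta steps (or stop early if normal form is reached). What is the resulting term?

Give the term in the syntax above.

Step 0: (((\d.(\e.((d e) e))) t) r)
Step 1: ((\e.((t e) e)) r)
Step 2: ((t r) r)

Answer: ((t r) r)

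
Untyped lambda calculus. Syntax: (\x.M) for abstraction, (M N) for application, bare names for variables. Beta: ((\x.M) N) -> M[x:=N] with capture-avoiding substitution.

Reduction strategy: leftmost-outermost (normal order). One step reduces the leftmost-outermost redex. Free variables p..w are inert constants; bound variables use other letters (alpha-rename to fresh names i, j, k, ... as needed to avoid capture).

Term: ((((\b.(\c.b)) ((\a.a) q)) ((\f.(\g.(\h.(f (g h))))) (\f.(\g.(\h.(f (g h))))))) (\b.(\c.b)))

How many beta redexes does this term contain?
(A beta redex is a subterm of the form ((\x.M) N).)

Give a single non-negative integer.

Answer: 3

Derivation:
Term: ((((\b.(\c.b)) ((\a.a) q)) ((\f.(\g.(\h.(f (g h))))) (\f.(\g.(\h.(f (g h))))))) (\b.(\c.b)))
  Redex: ((\b.(\c.b)) ((\a.a) q))
  Redex: ((\a.a) q)
  Redex: ((\f.(\g.(\h.(f (g h))))) (\f.(\g.(\h.(f (g h))))))
Total redexes: 3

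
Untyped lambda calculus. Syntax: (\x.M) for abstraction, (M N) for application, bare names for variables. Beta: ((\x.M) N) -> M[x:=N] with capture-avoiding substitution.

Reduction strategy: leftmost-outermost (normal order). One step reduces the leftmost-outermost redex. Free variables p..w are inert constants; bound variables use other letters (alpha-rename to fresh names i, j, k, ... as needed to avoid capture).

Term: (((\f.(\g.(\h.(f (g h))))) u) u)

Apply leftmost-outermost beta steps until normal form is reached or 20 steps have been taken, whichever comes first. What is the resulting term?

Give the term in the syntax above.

Step 0: (((\f.(\g.(\h.(f (g h))))) u) u)
Step 1: ((\g.(\h.(u (g h)))) u)
Step 2: (\h.(u (u h)))

Answer: (\h.(u (u h)))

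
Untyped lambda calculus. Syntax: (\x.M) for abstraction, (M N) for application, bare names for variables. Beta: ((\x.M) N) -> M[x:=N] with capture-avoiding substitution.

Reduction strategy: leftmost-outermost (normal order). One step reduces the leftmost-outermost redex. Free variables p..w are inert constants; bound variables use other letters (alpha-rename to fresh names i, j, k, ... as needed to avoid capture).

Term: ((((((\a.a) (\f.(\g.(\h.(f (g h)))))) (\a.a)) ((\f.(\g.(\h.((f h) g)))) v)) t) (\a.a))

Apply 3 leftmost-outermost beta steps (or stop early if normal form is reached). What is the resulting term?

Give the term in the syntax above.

Step 0: ((((((\a.a) (\f.(\g.(\h.(f (g h)))))) (\a.a)) ((\f.(\g.(\h.((f h) g)))) v)) t) (\a.a))
Step 1: (((((\f.(\g.(\h.(f (g h))))) (\a.a)) ((\f.(\g.(\h.((f h) g)))) v)) t) (\a.a))
Step 2: ((((\g.(\h.((\a.a) (g h)))) ((\f.(\g.(\h.((f h) g)))) v)) t) (\a.a))
Step 3: (((\h.((\a.a) (((\f.(\g.(\h.((f h) g)))) v) h))) t) (\a.a))

Answer: (((\h.((\a.a) (((\f.(\g.(\h.((f h) g)))) v) h))) t) (\a.a))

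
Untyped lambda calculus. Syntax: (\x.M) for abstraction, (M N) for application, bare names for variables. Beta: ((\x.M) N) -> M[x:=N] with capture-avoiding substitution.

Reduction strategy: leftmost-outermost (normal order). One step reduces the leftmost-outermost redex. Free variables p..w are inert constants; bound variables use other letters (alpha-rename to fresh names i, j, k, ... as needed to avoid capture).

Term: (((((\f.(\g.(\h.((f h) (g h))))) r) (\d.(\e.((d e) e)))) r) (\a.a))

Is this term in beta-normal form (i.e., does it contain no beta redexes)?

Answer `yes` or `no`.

Answer: no

Derivation:
Term: (((((\f.(\g.(\h.((f h) (g h))))) r) (\d.(\e.((d e) e)))) r) (\a.a))
Found 1 beta redex(es).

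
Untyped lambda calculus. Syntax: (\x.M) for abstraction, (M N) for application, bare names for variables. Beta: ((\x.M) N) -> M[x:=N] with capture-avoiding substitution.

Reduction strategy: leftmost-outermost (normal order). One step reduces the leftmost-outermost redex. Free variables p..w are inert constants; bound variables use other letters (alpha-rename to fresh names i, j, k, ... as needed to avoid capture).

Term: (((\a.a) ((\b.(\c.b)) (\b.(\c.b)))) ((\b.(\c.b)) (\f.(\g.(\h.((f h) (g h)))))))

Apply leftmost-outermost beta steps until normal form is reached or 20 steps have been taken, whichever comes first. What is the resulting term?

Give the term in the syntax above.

Step 0: (((\a.a) ((\b.(\c.b)) (\b.(\c.b)))) ((\b.(\c.b)) (\f.(\g.(\h.((f h) (g h)))))))
Step 1: (((\b.(\c.b)) (\b.(\c.b))) ((\b.(\c.b)) (\f.(\g.(\h.((f h) (g h)))))))
Step 2: ((\c.(\b.(\c.b))) ((\b.(\c.b)) (\f.(\g.(\h.((f h) (g h)))))))
Step 3: (\b.(\c.b))

Answer: (\b.(\c.b))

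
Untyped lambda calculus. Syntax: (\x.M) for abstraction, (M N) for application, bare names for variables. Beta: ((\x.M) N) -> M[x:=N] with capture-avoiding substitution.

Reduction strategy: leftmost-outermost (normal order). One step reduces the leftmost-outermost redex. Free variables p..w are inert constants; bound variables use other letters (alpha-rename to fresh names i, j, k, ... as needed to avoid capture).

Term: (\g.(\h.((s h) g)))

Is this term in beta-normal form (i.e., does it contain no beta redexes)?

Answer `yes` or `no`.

Answer: yes

Derivation:
Term: (\g.(\h.((s h) g)))
No beta redexes found.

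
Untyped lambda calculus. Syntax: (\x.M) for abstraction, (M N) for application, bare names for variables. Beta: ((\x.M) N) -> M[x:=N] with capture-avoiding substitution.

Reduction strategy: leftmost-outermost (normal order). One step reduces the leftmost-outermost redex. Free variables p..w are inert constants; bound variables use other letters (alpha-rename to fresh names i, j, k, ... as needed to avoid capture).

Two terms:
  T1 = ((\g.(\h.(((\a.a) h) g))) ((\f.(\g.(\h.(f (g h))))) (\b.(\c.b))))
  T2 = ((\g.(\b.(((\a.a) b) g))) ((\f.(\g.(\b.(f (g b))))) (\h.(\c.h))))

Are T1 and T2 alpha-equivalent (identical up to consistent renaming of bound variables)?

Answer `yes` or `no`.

Term 1: ((\g.(\h.(((\a.a) h) g))) ((\f.(\g.(\h.(f (g h))))) (\b.(\c.b))))
Term 2: ((\g.(\b.(((\a.a) b) g))) ((\f.(\g.(\b.(f (g b))))) (\h.(\c.h))))
Alpha-equivalence: compare structure up to binder renaming.
Result: True

Answer: yes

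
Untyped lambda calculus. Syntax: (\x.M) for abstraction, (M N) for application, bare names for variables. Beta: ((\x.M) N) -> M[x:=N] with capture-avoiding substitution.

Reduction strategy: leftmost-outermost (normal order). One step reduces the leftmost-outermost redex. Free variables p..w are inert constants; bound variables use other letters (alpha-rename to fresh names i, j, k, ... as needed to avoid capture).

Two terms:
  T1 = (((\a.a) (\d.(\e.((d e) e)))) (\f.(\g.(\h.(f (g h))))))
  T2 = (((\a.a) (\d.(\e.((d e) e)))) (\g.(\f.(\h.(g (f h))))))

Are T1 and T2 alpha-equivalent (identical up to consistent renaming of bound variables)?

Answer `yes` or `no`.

Answer: yes

Derivation:
Term 1: (((\a.a) (\d.(\e.((d e) e)))) (\f.(\g.(\h.(f (g h))))))
Term 2: (((\a.a) (\d.(\e.((d e) e)))) (\g.(\f.(\h.(g (f h))))))
Alpha-equivalence: compare structure up to binder renaming.
Result: True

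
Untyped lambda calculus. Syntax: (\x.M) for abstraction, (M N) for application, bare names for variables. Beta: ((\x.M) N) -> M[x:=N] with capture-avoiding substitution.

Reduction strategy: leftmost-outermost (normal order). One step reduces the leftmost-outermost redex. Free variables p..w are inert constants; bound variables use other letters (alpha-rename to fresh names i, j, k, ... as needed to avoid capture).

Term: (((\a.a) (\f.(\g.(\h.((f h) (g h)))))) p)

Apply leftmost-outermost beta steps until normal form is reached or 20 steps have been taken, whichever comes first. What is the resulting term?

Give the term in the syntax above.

Answer: (\g.(\h.((p h) (g h))))

Derivation:
Step 0: (((\a.a) (\f.(\g.(\h.((f h) (g h)))))) p)
Step 1: ((\f.(\g.(\h.((f h) (g h))))) p)
Step 2: (\g.(\h.((p h) (g h))))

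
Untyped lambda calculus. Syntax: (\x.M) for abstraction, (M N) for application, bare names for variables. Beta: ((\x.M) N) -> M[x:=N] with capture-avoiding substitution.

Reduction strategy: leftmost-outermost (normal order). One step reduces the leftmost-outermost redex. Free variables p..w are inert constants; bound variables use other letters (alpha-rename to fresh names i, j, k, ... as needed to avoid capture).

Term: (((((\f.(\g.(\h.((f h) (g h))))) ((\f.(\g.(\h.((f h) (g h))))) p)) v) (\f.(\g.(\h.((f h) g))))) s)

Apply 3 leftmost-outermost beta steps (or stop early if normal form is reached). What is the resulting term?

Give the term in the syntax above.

Answer: (((((\f.(\g.(\h.((f h) (g h))))) p) (\f.(\g.(\h.((f h) g))))) (v (\f.(\g.(\h.((f h) g)))))) s)

Derivation:
Step 0: (((((\f.(\g.(\h.((f h) (g h))))) ((\f.(\g.(\h.((f h) (g h))))) p)) v) (\f.(\g.(\h.((f h) g))))) s)
Step 1: ((((\g.(\h.((((\f.(\g.(\h.((f h) (g h))))) p) h) (g h)))) v) (\f.(\g.(\h.((f h) g))))) s)
Step 2: (((\h.((((\f.(\g.(\h.((f h) (g h))))) p) h) (v h))) (\f.(\g.(\h.((f h) g))))) s)
Step 3: (((((\f.(\g.(\h.((f h) (g h))))) p) (\f.(\g.(\h.((f h) g))))) (v (\f.(\g.(\h.((f h) g)))))) s)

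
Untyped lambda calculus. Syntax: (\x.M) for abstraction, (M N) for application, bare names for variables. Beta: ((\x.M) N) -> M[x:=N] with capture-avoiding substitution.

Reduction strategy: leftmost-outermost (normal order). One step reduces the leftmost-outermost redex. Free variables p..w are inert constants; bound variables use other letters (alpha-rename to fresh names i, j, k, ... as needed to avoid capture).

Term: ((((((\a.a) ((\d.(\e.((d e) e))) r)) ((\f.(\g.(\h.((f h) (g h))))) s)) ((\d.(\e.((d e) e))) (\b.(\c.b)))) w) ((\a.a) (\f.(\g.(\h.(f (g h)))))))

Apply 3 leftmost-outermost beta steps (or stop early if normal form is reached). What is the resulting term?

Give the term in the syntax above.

Step 0: ((((((\a.a) ((\d.(\e.((d e) e))) r)) ((\f.(\g.(\h.((f h) (g h))))) s)) ((\d.(\e.((d e) e))) (\b.(\c.b)))) w) ((\a.a) (\f.(\g.(\h.(f (g h)))))))
Step 1: ((((((\d.(\e.((d e) e))) r) ((\f.(\g.(\h.((f h) (g h))))) s)) ((\d.(\e.((d e) e))) (\b.(\c.b)))) w) ((\a.a) (\f.(\g.(\h.(f (g h)))))))
Step 2: (((((\e.((r e) e)) ((\f.(\g.(\h.((f h) (g h))))) s)) ((\d.(\e.((d e) e))) (\b.(\c.b)))) w) ((\a.a) (\f.(\g.(\h.(f (g h)))))))
Step 3: (((((r ((\f.(\g.(\h.((f h) (g h))))) s)) ((\f.(\g.(\h.((f h) (g h))))) s)) ((\d.(\e.((d e) e))) (\b.(\c.b)))) w) ((\a.a) (\f.(\g.(\h.(f (g h)))))))

Answer: (((((r ((\f.(\g.(\h.((f h) (g h))))) s)) ((\f.(\g.(\h.((f h) (g h))))) s)) ((\d.(\e.((d e) e))) (\b.(\c.b)))) w) ((\a.a) (\f.(\g.(\h.(f (g h)))))))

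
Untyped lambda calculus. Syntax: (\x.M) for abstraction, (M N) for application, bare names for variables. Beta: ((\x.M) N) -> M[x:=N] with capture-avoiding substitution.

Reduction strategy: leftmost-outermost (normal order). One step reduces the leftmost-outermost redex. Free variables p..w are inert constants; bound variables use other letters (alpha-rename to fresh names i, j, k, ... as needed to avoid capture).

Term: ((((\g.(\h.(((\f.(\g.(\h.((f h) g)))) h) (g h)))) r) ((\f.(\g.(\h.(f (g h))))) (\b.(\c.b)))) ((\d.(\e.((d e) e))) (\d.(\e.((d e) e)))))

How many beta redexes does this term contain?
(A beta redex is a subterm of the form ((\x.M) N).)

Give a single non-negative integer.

Term: ((((\g.(\h.(((\f.(\g.(\h.((f h) g)))) h) (g h)))) r) ((\f.(\g.(\h.(f (g h))))) (\b.(\c.b)))) ((\d.(\e.((d e) e))) (\d.(\e.((d e) e)))))
  Redex: ((\g.(\h.(((\f.(\g.(\h.((f h) g)))) h) (g h)))) r)
  Redex: ((\f.(\g.(\h.((f h) g)))) h)
  Redex: ((\f.(\g.(\h.(f (g h))))) (\b.(\c.b)))
  Redex: ((\d.(\e.((d e) e))) (\d.(\e.((d e) e))))
Total redexes: 4

Answer: 4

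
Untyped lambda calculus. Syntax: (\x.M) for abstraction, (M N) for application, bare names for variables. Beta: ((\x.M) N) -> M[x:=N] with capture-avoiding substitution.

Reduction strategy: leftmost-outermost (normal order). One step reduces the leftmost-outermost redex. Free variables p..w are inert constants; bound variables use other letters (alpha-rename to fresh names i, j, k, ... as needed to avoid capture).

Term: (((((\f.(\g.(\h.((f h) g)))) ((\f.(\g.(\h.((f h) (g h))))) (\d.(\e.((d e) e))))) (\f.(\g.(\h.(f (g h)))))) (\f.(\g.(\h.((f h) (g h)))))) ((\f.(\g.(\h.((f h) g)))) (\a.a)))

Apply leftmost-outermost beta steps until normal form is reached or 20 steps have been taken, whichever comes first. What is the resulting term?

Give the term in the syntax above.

Step 0: (((((\f.(\g.(\h.((f h) g)))) ((\f.(\g.(\h.((f h) (g h))))) (\d.(\e.((d e) e))))) (\f.(\g.(\h.(f (g h)))))) (\f.(\g.(\h.((f h) (g h)))))) ((\f.(\g.(\h.((f h) g)))) (\a.a)))
Step 1: ((((\g.(\h.((((\f.(\g.(\h.((f h) (g h))))) (\d.(\e.((d e) e)))) h) g))) (\f.(\g.(\h.(f (g h)))))) (\f.(\g.(\h.((f h) (g h)))))) ((\f.(\g.(\h.((f h) g)))) (\a.a)))
Step 2: (((\h.((((\f.(\g.(\h.((f h) (g h))))) (\d.(\e.((d e) e)))) h) (\f.(\g.(\h.(f (g h))))))) (\f.(\g.(\h.((f h) (g h)))))) ((\f.(\g.(\h.((f h) g)))) (\a.a)))
Step 3: (((((\f.(\g.(\h.((f h) (g h))))) (\d.(\e.((d e) e)))) (\f.(\g.(\h.((f h) (g h)))))) (\f.(\g.(\h.(f (g h)))))) ((\f.(\g.(\h.((f h) g)))) (\a.a)))
Step 4: ((((\g.(\h.(((\d.(\e.((d e) e))) h) (g h)))) (\f.(\g.(\h.((f h) (g h)))))) (\f.(\g.(\h.(f (g h)))))) ((\f.(\g.(\h.((f h) g)))) (\a.a)))
Step 5: (((\h.(((\d.(\e.((d e) e))) h) ((\f.(\g.(\h.((f h) (g h))))) h))) (\f.(\g.(\h.(f (g h)))))) ((\f.(\g.(\h.((f h) g)))) (\a.a)))
Step 6: ((((\d.(\e.((d e) e))) (\f.(\g.(\h.(f (g h)))))) ((\f.(\g.(\h.((f h) (g h))))) (\f.(\g.(\h.(f (g h))))))) ((\f.(\g.(\h.((f h) g)))) (\a.a)))
Step 7: (((\e.(((\f.(\g.(\h.(f (g h))))) e) e)) ((\f.(\g.(\h.((f h) (g h))))) (\f.(\g.(\h.(f (g h))))))) ((\f.(\g.(\h.((f h) g)))) (\a.a)))
Step 8: ((((\f.(\g.(\h.(f (g h))))) ((\f.(\g.(\h.((f h) (g h))))) (\f.(\g.(\h.(f (g h))))))) ((\f.(\g.(\h.((f h) (g h))))) (\f.(\g.(\h.(f (g h))))))) ((\f.(\g.(\h.((f h) g)))) (\a.a)))
Step 9: (((\g.(\h.(((\f.(\g.(\h.((f h) (g h))))) (\f.(\g.(\h.(f (g h)))))) (g h)))) ((\f.(\g.(\h.((f h) (g h))))) (\f.(\g.(\h.(f (g h))))))) ((\f.(\g.(\h.((f h) g)))) (\a.a)))
Step 10: ((\h.(((\f.(\g.(\h.((f h) (g h))))) (\f.(\g.(\h.(f (g h)))))) (((\f.(\g.(\h.((f h) (g h))))) (\f.(\g.(\h.(f (g h)))))) h))) ((\f.(\g.(\h.((f h) g)))) (\a.a)))
Step 11: (((\f.(\g.(\h.((f h) (g h))))) (\f.(\g.(\h.(f (g h)))))) (((\f.(\g.(\h.((f h) (g h))))) (\f.(\g.(\h.(f (g h)))))) ((\f.(\g.(\h.((f h) g)))) (\a.a))))
Step 12: ((\g.(\h.(((\f.(\g.(\h.(f (g h))))) h) (g h)))) (((\f.(\g.(\h.((f h) (g h))))) (\f.(\g.(\h.(f (g h)))))) ((\f.(\g.(\h.((f h) g)))) (\a.a))))
Step 13: (\h.(((\f.(\g.(\h.(f (g h))))) h) ((((\f.(\g.(\h.((f h) (g h))))) (\f.(\g.(\h.(f (g h)))))) ((\f.(\g.(\h.((f h) g)))) (\a.a))) h)))
Step 14: (\h.((\g.(\i.(h (g i)))) ((((\f.(\g.(\h.((f h) (g h))))) (\f.(\g.(\h.(f (g h)))))) ((\f.(\g.(\h.((f h) g)))) (\a.a))) h)))
Step 15: (\h.(\i.(h (((((\f.(\g.(\h.((f h) (g h))))) (\f.(\g.(\h.(f (g h)))))) ((\f.(\g.(\h.((f h) g)))) (\a.a))) h) i))))
Step 16: (\h.(\i.(h ((((\g.(\h.(((\f.(\g.(\h.(f (g h))))) h) (g h)))) ((\f.(\g.(\h.((f h) g)))) (\a.a))) h) i))))
Step 17: (\h.(\i.(h (((\h.(((\f.(\g.(\h.(f (g h))))) h) (((\f.(\g.(\h.((f h) g)))) (\a.a)) h))) h) i))))
Step 18: (\h.(\i.(h ((((\f.(\g.(\h.(f (g h))))) h) (((\f.(\g.(\h.((f h) g)))) (\a.a)) h)) i))))
Step 19: (\h.(\i.(h (((\g.(\i.(h (g i)))) (((\f.(\g.(\h.((f h) g)))) (\a.a)) h)) i))))
Step 20: (\h.(\i.(h ((\i.(h ((((\f.(\g.(\h.((f h) g)))) (\a.a)) h) i))) i))))

Answer: (\h.(\i.(h ((\i.(h ((((\f.(\g.(\h.((f h) g)))) (\a.a)) h) i))) i))))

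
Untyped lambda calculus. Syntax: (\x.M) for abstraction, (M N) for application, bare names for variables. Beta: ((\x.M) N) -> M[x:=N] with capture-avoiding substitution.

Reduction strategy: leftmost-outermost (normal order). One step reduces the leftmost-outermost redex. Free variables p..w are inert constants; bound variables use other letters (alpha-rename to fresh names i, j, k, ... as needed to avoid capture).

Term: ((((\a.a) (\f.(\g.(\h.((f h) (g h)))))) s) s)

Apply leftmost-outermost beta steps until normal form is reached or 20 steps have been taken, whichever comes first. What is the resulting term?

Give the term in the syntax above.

Step 0: ((((\a.a) (\f.(\g.(\h.((f h) (g h)))))) s) s)
Step 1: (((\f.(\g.(\h.((f h) (g h))))) s) s)
Step 2: ((\g.(\h.((s h) (g h)))) s)
Step 3: (\h.((s h) (s h)))

Answer: (\h.((s h) (s h)))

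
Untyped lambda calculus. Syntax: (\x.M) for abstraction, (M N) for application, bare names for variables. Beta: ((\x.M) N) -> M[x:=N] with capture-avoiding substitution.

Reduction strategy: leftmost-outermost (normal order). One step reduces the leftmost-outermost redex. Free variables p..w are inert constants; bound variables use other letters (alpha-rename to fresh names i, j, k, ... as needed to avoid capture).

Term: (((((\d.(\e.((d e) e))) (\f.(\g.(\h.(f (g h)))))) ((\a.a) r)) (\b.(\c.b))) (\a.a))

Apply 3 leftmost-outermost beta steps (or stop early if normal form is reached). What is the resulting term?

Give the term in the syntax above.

Answer: ((((\g.(\h.(((\a.a) r) (g h)))) ((\a.a) r)) (\b.(\c.b))) (\a.a))

Derivation:
Step 0: (((((\d.(\e.((d e) e))) (\f.(\g.(\h.(f (g h)))))) ((\a.a) r)) (\b.(\c.b))) (\a.a))
Step 1: ((((\e.(((\f.(\g.(\h.(f (g h))))) e) e)) ((\a.a) r)) (\b.(\c.b))) (\a.a))
Step 2: (((((\f.(\g.(\h.(f (g h))))) ((\a.a) r)) ((\a.a) r)) (\b.(\c.b))) (\a.a))
Step 3: ((((\g.(\h.(((\a.a) r) (g h)))) ((\a.a) r)) (\b.(\c.b))) (\a.a))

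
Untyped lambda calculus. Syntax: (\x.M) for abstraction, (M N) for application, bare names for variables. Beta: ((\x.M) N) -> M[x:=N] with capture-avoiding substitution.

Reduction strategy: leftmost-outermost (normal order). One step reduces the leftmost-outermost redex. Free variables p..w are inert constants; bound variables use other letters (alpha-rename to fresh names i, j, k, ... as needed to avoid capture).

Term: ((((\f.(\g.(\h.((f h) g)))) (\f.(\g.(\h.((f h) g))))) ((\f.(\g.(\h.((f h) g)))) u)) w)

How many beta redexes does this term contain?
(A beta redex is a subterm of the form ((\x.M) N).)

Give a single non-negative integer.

Term: ((((\f.(\g.(\h.((f h) g)))) (\f.(\g.(\h.((f h) g))))) ((\f.(\g.(\h.((f h) g)))) u)) w)
  Redex: ((\f.(\g.(\h.((f h) g)))) (\f.(\g.(\h.((f h) g)))))
  Redex: ((\f.(\g.(\h.((f h) g)))) u)
Total redexes: 2

Answer: 2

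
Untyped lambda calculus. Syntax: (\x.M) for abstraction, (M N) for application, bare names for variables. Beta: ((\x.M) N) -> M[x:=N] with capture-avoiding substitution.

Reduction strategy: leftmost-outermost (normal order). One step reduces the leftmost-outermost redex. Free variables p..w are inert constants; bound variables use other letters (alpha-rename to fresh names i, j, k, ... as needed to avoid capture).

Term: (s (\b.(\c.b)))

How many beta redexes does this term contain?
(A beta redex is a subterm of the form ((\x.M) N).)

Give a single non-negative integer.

Answer: 0

Derivation:
Term: (s (\b.(\c.b)))
  (no redexes)
Total redexes: 0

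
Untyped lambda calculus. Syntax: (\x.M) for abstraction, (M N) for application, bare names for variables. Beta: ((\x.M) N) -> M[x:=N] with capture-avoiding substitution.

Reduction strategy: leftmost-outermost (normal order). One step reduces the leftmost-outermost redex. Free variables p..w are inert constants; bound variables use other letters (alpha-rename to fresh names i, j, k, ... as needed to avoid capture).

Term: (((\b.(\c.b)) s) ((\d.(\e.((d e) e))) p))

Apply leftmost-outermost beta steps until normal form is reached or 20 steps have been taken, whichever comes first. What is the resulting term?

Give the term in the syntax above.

Answer: s

Derivation:
Step 0: (((\b.(\c.b)) s) ((\d.(\e.((d e) e))) p))
Step 1: ((\c.s) ((\d.(\e.((d e) e))) p))
Step 2: s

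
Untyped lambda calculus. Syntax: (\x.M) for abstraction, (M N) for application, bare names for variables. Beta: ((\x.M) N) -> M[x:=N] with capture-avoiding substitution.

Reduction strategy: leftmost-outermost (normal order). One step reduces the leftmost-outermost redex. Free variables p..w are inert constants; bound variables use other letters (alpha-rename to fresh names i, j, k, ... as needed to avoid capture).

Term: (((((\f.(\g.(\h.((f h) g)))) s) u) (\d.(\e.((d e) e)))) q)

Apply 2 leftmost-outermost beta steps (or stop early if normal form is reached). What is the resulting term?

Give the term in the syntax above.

Step 0: (((((\f.(\g.(\h.((f h) g)))) s) u) (\d.(\e.((d e) e)))) q)
Step 1: ((((\g.(\h.((s h) g))) u) (\d.(\e.((d e) e)))) q)
Step 2: (((\h.((s h) u)) (\d.(\e.((d e) e)))) q)

Answer: (((\h.((s h) u)) (\d.(\e.((d e) e)))) q)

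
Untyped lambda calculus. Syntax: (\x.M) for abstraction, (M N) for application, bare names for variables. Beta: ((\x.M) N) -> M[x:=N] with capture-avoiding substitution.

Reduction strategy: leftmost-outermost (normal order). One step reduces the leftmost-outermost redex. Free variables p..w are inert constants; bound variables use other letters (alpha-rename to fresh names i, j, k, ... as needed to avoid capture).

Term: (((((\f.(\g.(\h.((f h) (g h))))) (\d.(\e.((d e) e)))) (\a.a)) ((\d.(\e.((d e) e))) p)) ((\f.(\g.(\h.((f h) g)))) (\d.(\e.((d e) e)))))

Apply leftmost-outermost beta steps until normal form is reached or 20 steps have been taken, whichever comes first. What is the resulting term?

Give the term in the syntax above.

Answer: ((((p (\e.((p e) e))) (\e.((p e) e))) (\e.((p e) e))) (\g.(\h.((h g) g))))

Derivation:
Step 0: (((((\f.(\g.(\h.((f h) (g h))))) (\d.(\e.((d e) e)))) (\a.a)) ((\d.(\e.((d e) e))) p)) ((\f.(\g.(\h.((f h) g)))) (\d.(\e.((d e) e)))))
Step 1: ((((\g.(\h.(((\d.(\e.((d e) e))) h) (g h)))) (\a.a)) ((\d.(\e.((d e) e))) p)) ((\f.(\g.(\h.((f h) g)))) (\d.(\e.((d e) e)))))
Step 2: (((\h.(((\d.(\e.((d e) e))) h) ((\a.a) h))) ((\d.(\e.((d e) e))) p)) ((\f.(\g.(\h.((f h) g)))) (\d.(\e.((d e) e)))))
Step 3: ((((\d.(\e.((d e) e))) ((\d.(\e.((d e) e))) p)) ((\a.a) ((\d.(\e.((d e) e))) p))) ((\f.(\g.(\h.((f h) g)))) (\d.(\e.((d e) e)))))
Step 4: (((\e.((((\d.(\e.((d e) e))) p) e) e)) ((\a.a) ((\d.(\e.((d e) e))) p))) ((\f.(\g.(\h.((f h) g)))) (\d.(\e.((d e) e)))))
Step 5: (((((\d.(\e.((d e) e))) p) ((\a.a) ((\d.(\e.((d e) e))) p))) ((\a.a) ((\d.(\e.((d e) e))) p))) ((\f.(\g.(\h.((f h) g)))) (\d.(\e.((d e) e)))))
Step 6: ((((\e.((p e) e)) ((\a.a) ((\d.(\e.((d e) e))) p))) ((\a.a) ((\d.(\e.((d e) e))) p))) ((\f.(\g.(\h.((f h) g)))) (\d.(\e.((d e) e)))))
Step 7: ((((p ((\a.a) ((\d.(\e.((d e) e))) p))) ((\a.a) ((\d.(\e.((d e) e))) p))) ((\a.a) ((\d.(\e.((d e) e))) p))) ((\f.(\g.(\h.((f h) g)))) (\d.(\e.((d e) e)))))
Step 8: ((((p ((\d.(\e.((d e) e))) p)) ((\a.a) ((\d.(\e.((d e) e))) p))) ((\a.a) ((\d.(\e.((d e) e))) p))) ((\f.(\g.(\h.((f h) g)))) (\d.(\e.((d e) e)))))
Step 9: ((((p (\e.((p e) e))) ((\a.a) ((\d.(\e.((d e) e))) p))) ((\a.a) ((\d.(\e.((d e) e))) p))) ((\f.(\g.(\h.((f h) g)))) (\d.(\e.((d e) e)))))
Step 10: ((((p (\e.((p e) e))) ((\d.(\e.((d e) e))) p)) ((\a.a) ((\d.(\e.((d e) e))) p))) ((\f.(\g.(\h.((f h) g)))) (\d.(\e.((d e) e)))))
Step 11: ((((p (\e.((p e) e))) (\e.((p e) e))) ((\a.a) ((\d.(\e.((d e) e))) p))) ((\f.(\g.(\h.((f h) g)))) (\d.(\e.((d e) e)))))
Step 12: ((((p (\e.((p e) e))) (\e.((p e) e))) ((\d.(\e.((d e) e))) p)) ((\f.(\g.(\h.((f h) g)))) (\d.(\e.((d e) e)))))
Step 13: ((((p (\e.((p e) e))) (\e.((p e) e))) (\e.((p e) e))) ((\f.(\g.(\h.((f h) g)))) (\d.(\e.((d e) e)))))
Step 14: ((((p (\e.((p e) e))) (\e.((p e) e))) (\e.((p e) e))) (\g.(\h.(((\d.(\e.((d e) e))) h) g))))
Step 15: ((((p (\e.((p e) e))) (\e.((p e) e))) (\e.((p e) e))) (\g.(\h.((\e.((h e) e)) g))))
Step 16: ((((p (\e.((p e) e))) (\e.((p e) e))) (\e.((p e) e))) (\g.(\h.((h g) g))))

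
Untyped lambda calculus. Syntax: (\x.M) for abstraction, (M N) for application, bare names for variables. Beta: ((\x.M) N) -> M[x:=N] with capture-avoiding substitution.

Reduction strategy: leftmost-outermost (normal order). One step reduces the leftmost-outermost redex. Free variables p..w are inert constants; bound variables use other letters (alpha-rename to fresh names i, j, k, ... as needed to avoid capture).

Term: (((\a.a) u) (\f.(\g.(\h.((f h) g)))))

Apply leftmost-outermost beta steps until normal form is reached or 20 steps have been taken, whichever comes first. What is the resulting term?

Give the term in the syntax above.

Answer: (u (\f.(\g.(\h.((f h) g)))))

Derivation:
Step 0: (((\a.a) u) (\f.(\g.(\h.((f h) g)))))
Step 1: (u (\f.(\g.(\h.((f h) g)))))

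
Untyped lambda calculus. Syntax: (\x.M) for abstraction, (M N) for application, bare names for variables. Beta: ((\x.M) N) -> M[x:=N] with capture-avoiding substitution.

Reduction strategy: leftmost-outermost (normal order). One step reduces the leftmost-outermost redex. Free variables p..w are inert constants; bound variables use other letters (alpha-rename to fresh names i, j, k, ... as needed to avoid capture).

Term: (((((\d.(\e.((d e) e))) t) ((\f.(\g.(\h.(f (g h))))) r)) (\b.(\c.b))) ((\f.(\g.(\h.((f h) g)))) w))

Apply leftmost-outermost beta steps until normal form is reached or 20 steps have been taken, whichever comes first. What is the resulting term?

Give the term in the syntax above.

Step 0: (((((\d.(\e.((d e) e))) t) ((\f.(\g.(\h.(f (g h))))) r)) (\b.(\c.b))) ((\f.(\g.(\h.((f h) g)))) w))
Step 1: ((((\e.((t e) e)) ((\f.(\g.(\h.(f (g h))))) r)) (\b.(\c.b))) ((\f.(\g.(\h.((f h) g)))) w))
Step 2: ((((t ((\f.(\g.(\h.(f (g h))))) r)) ((\f.(\g.(\h.(f (g h))))) r)) (\b.(\c.b))) ((\f.(\g.(\h.((f h) g)))) w))
Step 3: ((((t (\g.(\h.(r (g h))))) ((\f.(\g.(\h.(f (g h))))) r)) (\b.(\c.b))) ((\f.(\g.(\h.((f h) g)))) w))
Step 4: ((((t (\g.(\h.(r (g h))))) (\g.(\h.(r (g h))))) (\b.(\c.b))) ((\f.(\g.(\h.((f h) g)))) w))
Step 5: ((((t (\g.(\h.(r (g h))))) (\g.(\h.(r (g h))))) (\b.(\c.b))) (\g.(\h.((w h) g))))

Answer: ((((t (\g.(\h.(r (g h))))) (\g.(\h.(r (g h))))) (\b.(\c.b))) (\g.(\h.((w h) g))))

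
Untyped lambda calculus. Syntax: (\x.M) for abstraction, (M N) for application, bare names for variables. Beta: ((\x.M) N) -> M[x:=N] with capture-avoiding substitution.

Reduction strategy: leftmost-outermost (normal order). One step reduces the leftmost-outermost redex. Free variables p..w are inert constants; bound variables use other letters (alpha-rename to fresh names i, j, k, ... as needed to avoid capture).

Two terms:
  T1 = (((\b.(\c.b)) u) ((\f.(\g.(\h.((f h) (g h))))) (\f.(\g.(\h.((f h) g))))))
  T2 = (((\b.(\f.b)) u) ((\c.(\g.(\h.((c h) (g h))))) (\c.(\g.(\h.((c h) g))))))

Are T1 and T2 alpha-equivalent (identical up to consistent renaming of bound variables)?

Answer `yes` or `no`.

Answer: yes

Derivation:
Term 1: (((\b.(\c.b)) u) ((\f.(\g.(\h.((f h) (g h))))) (\f.(\g.(\h.((f h) g))))))
Term 2: (((\b.(\f.b)) u) ((\c.(\g.(\h.((c h) (g h))))) (\c.(\g.(\h.((c h) g))))))
Alpha-equivalence: compare structure up to binder renaming.
Result: True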